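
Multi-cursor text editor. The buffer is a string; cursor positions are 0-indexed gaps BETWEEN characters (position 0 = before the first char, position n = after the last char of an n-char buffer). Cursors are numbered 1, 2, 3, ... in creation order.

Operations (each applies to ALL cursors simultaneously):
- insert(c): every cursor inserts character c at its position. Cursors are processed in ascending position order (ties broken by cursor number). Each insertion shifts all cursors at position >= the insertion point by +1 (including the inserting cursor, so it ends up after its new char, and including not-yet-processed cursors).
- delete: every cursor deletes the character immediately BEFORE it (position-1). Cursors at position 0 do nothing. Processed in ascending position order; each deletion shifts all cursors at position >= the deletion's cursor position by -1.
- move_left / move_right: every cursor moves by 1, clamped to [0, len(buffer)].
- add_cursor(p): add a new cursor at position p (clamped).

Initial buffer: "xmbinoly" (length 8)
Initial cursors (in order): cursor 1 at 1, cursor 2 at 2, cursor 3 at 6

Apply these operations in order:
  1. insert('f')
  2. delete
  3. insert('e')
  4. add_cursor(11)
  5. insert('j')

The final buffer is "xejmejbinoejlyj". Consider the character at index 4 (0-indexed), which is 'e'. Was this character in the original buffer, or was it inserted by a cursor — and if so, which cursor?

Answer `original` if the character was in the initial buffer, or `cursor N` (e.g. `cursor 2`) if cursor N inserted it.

After op 1 (insert('f')): buffer="xfmfbinofly" (len 11), cursors c1@2 c2@4 c3@9, authorship .1.2....3..
After op 2 (delete): buffer="xmbinoly" (len 8), cursors c1@1 c2@2 c3@6, authorship ........
After op 3 (insert('e')): buffer="xemebinoely" (len 11), cursors c1@2 c2@4 c3@9, authorship .1.2....3..
After op 4 (add_cursor(11)): buffer="xemebinoely" (len 11), cursors c1@2 c2@4 c3@9 c4@11, authorship .1.2....3..
After op 5 (insert('j')): buffer="xejmejbinoejlyj" (len 15), cursors c1@3 c2@6 c3@12 c4@15, authorship .11.22....33..4
Authorship (.=original, N=cursor N): . 1 1 . 2 2 . . . . 3 3 . . 4
Index 4: author = 2

Answer: cursor 2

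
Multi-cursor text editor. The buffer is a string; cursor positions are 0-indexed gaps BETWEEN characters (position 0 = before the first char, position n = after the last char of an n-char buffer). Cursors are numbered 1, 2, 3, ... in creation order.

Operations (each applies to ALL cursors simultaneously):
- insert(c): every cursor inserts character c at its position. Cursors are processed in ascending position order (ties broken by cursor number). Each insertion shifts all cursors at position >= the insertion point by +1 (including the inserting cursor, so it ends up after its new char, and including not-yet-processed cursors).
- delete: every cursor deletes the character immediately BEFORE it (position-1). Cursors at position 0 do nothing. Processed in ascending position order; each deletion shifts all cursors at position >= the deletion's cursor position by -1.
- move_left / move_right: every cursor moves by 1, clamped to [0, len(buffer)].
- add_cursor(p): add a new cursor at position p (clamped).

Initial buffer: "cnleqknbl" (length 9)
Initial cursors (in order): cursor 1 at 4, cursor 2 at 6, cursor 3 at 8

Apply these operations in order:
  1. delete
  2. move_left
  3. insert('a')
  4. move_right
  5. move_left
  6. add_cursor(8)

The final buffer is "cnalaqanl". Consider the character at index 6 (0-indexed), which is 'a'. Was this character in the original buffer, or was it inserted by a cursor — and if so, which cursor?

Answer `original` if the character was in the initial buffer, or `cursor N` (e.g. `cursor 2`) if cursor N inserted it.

After op 1 (delete): buffer="cnlqnl" (len 6), cursors c1@3 c2@4 c3@5, authorship ......
After op 2 (move_left): buffer="cnlqnl" (len 6), cursors c1@2 c2@3 c3@4, authorship ......
After op 3 (insert('a')): buffer="cnalaqanl" (len 9), cursors c1@3 c2@5 c3@7, authorship ..1.2.3..
After op 4 (move_right): buffer="cnalaqanl" (len 9), cursors c1@4 c2@6 c3@8, authorship ..1.2.3..
After op 5 (move_left): buffer="cnalaqanl" (len 9), cursors c1@3 c2@5 c3@7, authorship ..1.2.3..
After op 6 (add_cursor(8)): buffer="cnalaqanl" (len 9), cursors c1@3 c2@5 c3@7 c4@8, authorship ..1.2.3..
Authorship (.=original, N=cursor N): . . 1 . 2 . 3 . .
Index 6: author = 3

Answer: cursor 3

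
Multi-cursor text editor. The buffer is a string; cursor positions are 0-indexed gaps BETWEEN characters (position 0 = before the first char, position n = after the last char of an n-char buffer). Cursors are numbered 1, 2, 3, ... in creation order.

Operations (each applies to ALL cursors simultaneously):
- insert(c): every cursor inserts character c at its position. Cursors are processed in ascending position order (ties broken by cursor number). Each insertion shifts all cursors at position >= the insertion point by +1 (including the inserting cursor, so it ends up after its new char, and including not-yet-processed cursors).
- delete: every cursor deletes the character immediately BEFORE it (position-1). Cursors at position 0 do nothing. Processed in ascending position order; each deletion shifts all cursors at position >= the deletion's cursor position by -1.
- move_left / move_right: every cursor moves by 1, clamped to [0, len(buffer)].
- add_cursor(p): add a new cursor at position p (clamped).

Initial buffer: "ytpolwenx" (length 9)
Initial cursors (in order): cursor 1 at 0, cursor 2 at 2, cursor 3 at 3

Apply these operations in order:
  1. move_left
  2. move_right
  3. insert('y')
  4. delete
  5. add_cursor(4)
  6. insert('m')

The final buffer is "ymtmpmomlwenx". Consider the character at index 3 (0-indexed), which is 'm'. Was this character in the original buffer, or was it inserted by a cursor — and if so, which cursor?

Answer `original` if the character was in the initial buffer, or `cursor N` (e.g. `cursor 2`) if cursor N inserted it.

Answer: cursor 2

Derivation:
After op 1 (move_left): buffer="ytpolwenx" (len 9), cursors c1@0 c2@1 c3@2, authorship .........
After op 2 (move_right): buffer="ytpolwenx" (len 9), cursors c1@1 c2@2 c3@3, authorship .........
After op 3 (insert('y')): buffer="yytypyolwenx" (len 12), cursors c1@2 c2@4 c3@6, authorship .1.2.3......
After op 4 (delete): buffer="ytpolwenx" (len 9), cursors c1@1 c2@2 c3@3, authorship .........
After op 5 (add_cursor(4)): buffer="ytpolwenx" (len 9), cursors c1@1 c2@2 c3@3 c4@4, authorship .........
After op 6 (insert('m')): buffer="ymtmpmomlwenx" (len 13), cursors c1@2 c2@4 c3@6 c4@8, authorship .1.2.3.4.....
Authorship (.=original, N=cursor N): . 1 . 2 . 3 . 4 . . . . .
Index 3: author = 2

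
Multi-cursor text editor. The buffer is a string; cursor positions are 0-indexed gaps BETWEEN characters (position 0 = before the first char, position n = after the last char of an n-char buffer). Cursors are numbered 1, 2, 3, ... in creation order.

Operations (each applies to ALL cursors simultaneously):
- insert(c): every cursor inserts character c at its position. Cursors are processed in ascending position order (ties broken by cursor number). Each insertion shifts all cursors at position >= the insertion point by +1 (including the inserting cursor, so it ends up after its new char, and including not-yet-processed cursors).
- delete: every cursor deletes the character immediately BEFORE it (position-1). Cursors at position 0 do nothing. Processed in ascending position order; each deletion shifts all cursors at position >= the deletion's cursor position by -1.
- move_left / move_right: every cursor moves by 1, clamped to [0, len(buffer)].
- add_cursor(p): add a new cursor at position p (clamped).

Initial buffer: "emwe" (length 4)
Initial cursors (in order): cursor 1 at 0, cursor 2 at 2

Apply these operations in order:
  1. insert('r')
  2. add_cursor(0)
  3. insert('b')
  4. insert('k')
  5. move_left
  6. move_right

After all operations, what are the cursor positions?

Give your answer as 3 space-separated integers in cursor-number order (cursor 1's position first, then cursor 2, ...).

After op 1 (insert('r')): buffer="remrwe" (len 6), cursors c1@1 c2@4, authorship 1..2..
After op 2 (add_cursor(0)): buffer="remrwe" (len 6), cursors c3@0 c1@1 c2@4, authorship 1..2..
After op 3 (insert('b')): buffer="brbemrbwe" (len 9), cursors c3@1 c1@3 c2@7, authorship 311..22..
After op 4 (insert('k')): buffer="bkrbkemrbkwe" (len 12), cursors c3@2 c1@5 c2@10, authorship 33111..222..
After op 5 (move_left): buffer="bkrbkemrbkwe" (len 12), cursors c3@1 c1@4 c2@9, authorship 33111..222..
After op 6 (move_right): buffer="bkrbkemrbkwe" (len 12), cursors c3@2 c1@5 c2@10, authorship 33111..222..

Answer: 5 10 2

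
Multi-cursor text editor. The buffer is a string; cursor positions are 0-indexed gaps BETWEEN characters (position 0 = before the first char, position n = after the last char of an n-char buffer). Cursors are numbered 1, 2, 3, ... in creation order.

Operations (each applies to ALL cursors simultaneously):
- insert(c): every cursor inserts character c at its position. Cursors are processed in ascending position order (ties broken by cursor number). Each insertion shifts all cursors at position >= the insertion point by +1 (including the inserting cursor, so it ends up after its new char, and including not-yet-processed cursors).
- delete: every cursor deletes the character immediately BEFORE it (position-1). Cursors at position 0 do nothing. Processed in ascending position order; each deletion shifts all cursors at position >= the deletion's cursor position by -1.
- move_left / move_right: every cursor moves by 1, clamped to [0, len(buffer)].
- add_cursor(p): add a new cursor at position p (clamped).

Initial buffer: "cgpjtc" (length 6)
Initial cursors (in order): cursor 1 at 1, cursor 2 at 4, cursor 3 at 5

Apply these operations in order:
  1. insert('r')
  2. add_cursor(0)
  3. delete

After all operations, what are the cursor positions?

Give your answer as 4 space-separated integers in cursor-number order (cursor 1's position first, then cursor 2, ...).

After op 1 (insert('r')): buffer="crgpjrtrc" (len 9), cursors c1@2 c2@6 c3@8, authorship .1...2.3.
After op 2 (add_cursor(0)): buffer="crgpjrtrc" (len 9), cursors c4@0 c1@2 c2@6 c3@8, authorship .1...2.3.
After op 3 (delete): buffer="cgpjtc" (len 6), cursors c4@0 c1@1 c2@4 c3@5, authorship ......

Answer: 1 4 5 0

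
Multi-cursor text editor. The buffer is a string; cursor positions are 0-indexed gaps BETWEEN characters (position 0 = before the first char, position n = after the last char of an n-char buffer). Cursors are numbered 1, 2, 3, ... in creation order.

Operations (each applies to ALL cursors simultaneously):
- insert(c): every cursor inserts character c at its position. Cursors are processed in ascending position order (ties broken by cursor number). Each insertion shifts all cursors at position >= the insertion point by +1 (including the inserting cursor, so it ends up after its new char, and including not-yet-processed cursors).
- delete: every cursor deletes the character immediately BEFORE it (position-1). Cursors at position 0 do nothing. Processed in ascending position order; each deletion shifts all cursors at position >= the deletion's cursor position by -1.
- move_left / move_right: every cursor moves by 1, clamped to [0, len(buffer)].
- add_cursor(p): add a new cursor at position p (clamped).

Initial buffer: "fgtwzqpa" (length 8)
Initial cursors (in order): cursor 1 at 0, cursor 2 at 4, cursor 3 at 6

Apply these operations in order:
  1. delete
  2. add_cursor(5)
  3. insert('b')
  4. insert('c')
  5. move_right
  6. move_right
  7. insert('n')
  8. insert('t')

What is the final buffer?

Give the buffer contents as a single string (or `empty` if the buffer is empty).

After op 1 (delete): buffer="fgtzpa" (len 6), cursors c1@0 c2@3 c3@4, authorship ......
After op 2 (add_cursor(5)): buffer="fgtzpa" (len 6), cursors c1@0 c2@3 c3@4 c4@5, authorship ......
After op 3 (insert('b')): buffer="bfgtbzbpba" (len 10), cursors c1@1 c2@5 c3@7 c4@9, authorship 1...2.3.4.
After op 4 (insert('c')): buffer="bcfgtbczbcpbca" (len 14), cursors c1@2 c2@7 c3@10 c4@13, authorship 11...22.33.44.
After op 5 (move_right): buffer="bcfgtbczbcpbca" (len 14), cursors c1@3 c2@8 c3@11 c4@14, authorship 11...22.33.44.
After op 6 (move_right): buffer="bcfgtbczbcpbca" (len 14), cursors c1@4 c2@9 c3@12 c4@14, authorship 11...22.33.44.
After op 7 (insert('n')): buffer="bcfgntbczbncpbncan" (len 18), cursors c1@5 c2@11 c3@15 c4@18, authorship 11..1.22.323.434.4
After op 8 (insert('t')): buffer="bcfgnttbczbntcpbntcant" (len 22), cursors c1@6 c2@13 c3@18 c4@22, authorship 11..11.22.3223.4334.44

Answer: bcfgnttbczbntcpbntcant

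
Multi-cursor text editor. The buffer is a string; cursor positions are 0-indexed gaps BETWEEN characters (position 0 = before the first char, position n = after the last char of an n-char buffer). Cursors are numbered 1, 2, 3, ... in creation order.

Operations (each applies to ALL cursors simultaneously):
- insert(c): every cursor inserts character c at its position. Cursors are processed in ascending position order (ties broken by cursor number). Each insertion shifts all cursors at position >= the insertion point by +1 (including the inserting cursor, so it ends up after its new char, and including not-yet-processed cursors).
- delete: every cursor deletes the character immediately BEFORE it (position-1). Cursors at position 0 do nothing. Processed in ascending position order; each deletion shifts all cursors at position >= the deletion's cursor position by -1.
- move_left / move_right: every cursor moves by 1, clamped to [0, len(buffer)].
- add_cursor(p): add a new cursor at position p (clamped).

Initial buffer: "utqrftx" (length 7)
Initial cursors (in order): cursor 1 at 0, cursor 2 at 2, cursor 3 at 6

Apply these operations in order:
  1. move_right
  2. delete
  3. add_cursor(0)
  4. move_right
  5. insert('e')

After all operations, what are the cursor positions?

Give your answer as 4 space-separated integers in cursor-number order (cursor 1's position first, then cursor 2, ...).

After op 1 (move_right): buffer="utqrftx" (len 7), cursors c1@1 c2@3 c3@7, authorship .......
After op 2 (delete): buffer="trft" (len 4), cursors c1@0 c2@1 c3@4, authorship ....
After op 3 (add_cursor(0)): buffer="trft" (len 4), cursors c1@0 c4@0 c2@1 c3@4, authorship ....
After op 4 (move_right): buffer="trft" (len 4), cursors c1@1 c4@1 c2@2 c3@4, authorship ....
After op 5 (insert('e')): buffer="teerefte" (len 8), cursors c1@3 c4@3 c2@5 c3@8, authorship .14.2..3

Answer: 3 5 8 3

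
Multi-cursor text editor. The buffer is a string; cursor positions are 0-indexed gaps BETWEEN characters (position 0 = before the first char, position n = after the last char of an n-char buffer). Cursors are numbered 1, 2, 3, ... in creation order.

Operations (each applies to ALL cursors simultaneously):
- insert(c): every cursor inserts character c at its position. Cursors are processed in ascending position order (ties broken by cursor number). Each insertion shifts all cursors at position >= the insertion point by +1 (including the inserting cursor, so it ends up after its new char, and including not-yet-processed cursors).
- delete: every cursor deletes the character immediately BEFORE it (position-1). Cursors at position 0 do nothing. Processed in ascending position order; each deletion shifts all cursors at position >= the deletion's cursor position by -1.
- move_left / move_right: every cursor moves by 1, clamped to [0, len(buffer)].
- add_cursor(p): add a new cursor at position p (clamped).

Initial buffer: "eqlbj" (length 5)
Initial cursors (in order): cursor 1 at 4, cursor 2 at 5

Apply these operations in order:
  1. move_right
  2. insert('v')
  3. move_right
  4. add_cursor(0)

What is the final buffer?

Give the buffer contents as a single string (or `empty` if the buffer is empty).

After op 1 (move_right): buffer="eqlbj" (len 5), cursors c1@5 c2@5, authorship .....
After op 2 (insert('v')): buffer="eqlbjvv" (len 7), cursors c1@7 c2@7, authorship .....12
After op 3 (move_right): buffer="eqlbjvv" (len 7), cursors c1@7 c2@7, authorship .....12
After op 4 (add_cursor(0)): buffer="eqlbjvv" (len 7), cursors c3@0 c1@7 c2@7, authorship .....12

Answer: eqlbjvv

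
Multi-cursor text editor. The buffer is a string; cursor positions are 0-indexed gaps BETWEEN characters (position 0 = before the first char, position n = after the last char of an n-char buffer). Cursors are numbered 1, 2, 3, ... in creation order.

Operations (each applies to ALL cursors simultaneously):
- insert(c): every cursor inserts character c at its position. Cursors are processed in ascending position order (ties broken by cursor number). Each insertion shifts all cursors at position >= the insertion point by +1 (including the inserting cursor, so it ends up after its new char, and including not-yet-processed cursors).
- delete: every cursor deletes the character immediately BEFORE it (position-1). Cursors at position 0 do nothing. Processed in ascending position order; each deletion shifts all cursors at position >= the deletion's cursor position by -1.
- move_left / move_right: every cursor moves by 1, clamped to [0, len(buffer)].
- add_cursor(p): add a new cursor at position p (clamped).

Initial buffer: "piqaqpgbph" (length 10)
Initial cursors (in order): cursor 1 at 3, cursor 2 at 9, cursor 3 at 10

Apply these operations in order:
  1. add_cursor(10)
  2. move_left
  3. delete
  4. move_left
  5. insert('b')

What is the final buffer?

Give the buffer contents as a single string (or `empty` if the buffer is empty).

Answer: bpqaqbbbph

Derivation:
After op 1 (add_cursor(10)): buffer="piqaqpgbph" (len 10), cursors c1@3 c2@9 c3@10 c4@10, authorship ..........
After op 2 (move_left): buffer="piqaqpgbph" (len 10), cursors c1@2 c2@8 c3@9 c4@9, authorship ..........
After op 3 (delete): buffer="pqaqph" (len 6), cursors c1@1 c2@5 c3@5 c4@5, authorship ......
After op 4 (move_left): buffer="pqaqph" (len 6), cursors c1@0 c2@4 c3@4 c4@4, authorship ......
After op 5 (insert('b')): buffer="bpqaqbbbph" (len 10), cursors c1@1 c2@8 c3@8 c4@8, authorship 1....234..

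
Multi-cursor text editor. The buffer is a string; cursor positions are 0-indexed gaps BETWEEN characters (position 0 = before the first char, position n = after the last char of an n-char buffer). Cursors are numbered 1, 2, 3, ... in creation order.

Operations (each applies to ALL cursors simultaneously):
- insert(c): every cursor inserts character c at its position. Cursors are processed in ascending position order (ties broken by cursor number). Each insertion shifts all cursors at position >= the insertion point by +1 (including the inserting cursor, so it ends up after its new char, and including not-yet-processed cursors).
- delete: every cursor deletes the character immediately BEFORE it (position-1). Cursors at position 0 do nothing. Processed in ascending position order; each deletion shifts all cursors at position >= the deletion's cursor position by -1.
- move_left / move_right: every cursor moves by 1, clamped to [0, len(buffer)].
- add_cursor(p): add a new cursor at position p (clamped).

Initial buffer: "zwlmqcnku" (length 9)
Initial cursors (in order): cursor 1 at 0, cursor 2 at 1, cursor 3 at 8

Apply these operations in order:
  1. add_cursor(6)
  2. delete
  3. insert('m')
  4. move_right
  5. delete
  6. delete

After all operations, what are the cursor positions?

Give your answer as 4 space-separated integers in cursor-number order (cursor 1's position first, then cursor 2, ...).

Answer: 0 0 3 3

Derivation:
After op 1 (add_cursor(6)): buffer="zwlmqcnku" (len 9), cursors c1@0 c2@1 c4@6 c3@8, authorship .........
After op 2 (delete): buffer="wlmqnu" (len 6), cursors c1@0 c2@0 c4@4 c3@5, authorship ......
After op 3 (insert('m')): buffer="mmwlmqmnmu" (len 10), cursors c1@2 c2@2 c4@7 c3@9, authorship 12....4.3.
After op 4 (move_right): buffer="mmwlmqmnmu" (len 10), cursors c1@3 c2@3 c4@8 c3@10, authorship 12....4.3.
After op 5 (delete): buffer="mlmqmm" (len 6), cursors c1@1 c2@1 c4@5 c3@6, authorship 1...43
After op 6 (delete): buffer="lmq" (len 3), cursors c1@0 c2@0 c3@3 c4@3, authorship ...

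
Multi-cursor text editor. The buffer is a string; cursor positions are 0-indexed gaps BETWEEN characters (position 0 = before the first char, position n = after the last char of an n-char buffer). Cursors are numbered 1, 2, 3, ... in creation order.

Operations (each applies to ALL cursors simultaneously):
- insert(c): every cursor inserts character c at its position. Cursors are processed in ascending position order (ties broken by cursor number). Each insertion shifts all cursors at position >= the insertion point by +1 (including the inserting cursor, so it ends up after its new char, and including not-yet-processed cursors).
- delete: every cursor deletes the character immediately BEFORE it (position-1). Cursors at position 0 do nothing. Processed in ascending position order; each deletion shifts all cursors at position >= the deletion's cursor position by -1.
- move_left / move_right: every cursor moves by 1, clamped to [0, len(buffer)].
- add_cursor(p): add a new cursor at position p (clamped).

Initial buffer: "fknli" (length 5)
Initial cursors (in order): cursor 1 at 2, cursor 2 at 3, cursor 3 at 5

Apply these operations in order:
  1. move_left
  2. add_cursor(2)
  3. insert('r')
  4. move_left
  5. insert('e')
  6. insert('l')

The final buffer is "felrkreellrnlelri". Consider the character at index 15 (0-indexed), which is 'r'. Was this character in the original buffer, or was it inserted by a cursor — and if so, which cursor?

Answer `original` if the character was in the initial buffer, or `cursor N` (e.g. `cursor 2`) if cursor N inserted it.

After op 1 (move_left): buffer="fknli" (len 5), cursors c1@1 c2@2 c3@4, authorship .....
After op 2 (add_cursor(2)): buffer="fknli" (len 5), cursors c1@1 c2@2 c4@2 c3@4, authorship .....
After op 3 (insert('r')): buffer="frkrrnlri" (len 9), cursors c1@2 c2@5 c4@5 c3@8, authorship .1.24..3.
After op 4 (move_left): buffer="frkrrnlri" (len 9), cursors c1@1 c2@4 c4@4 c3@7, authorship .1.24..3.
After op 5 (insert('e')): buffer="ferkreernleri" (len 13), cursors c1@2 c2@7 c4@7 c3@11, authorship .11.2244..33.
After op 6 (insert('l')): buffer="felrkreellrnlelri" (len 17), cursors c1@3 c2@10 c4@10 c3@15, authorship .111.224244..333.
Authorship (.=original, N=cursor N): . 1 1 1 . 2 2 4 2 4 4 . . 3 3 3 .
Index 15: author = 3

Answer: cursor 3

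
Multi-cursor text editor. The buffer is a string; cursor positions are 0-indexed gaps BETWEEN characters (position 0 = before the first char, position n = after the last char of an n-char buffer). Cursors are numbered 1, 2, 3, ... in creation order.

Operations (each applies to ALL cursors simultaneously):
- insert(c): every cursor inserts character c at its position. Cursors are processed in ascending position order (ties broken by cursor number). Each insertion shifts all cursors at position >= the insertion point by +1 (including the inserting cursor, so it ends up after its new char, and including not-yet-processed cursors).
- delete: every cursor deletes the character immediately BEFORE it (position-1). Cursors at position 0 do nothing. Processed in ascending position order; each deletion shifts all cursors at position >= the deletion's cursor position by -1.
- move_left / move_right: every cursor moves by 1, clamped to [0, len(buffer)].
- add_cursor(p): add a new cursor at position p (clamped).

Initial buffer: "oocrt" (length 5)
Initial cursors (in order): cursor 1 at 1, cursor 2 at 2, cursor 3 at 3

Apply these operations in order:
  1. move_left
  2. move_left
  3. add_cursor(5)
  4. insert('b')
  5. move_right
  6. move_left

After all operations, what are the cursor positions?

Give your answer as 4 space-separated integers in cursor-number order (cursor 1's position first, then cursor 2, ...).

Answer: 2 2 4 8

Derivation:
After op 1 (move_left): buffer="oocrt" (len 5), cursors c1@0 c2@1 c3@2, authorship .....
After op 2 (move_left): buffer="oocrt" (len 5), cursors c1@0 c2@0 c3@1, authorship .....
After op 3 (add_cursor(5)): buffer="oocrt" (len 5), cursors c1@0 c2@0 c3@1 c4@5, authorship .....
After op 4 (insert('b')): buffer="bbobocrtb" (len 9), cursors c1@2 c2@2 c3@4 c4@9, authorship 12.3....4
After op 5 (move_right): buffer="bbobocrtb" (len 9), cursors c1@3 c2@3 c3@5 c4@9, authorship 12.3....4
After op 6 (move_left): buffer="bbobocrtb" (len 9), cursors c1@2 c2@2 c3@4 c4@8, authorship 12.3....4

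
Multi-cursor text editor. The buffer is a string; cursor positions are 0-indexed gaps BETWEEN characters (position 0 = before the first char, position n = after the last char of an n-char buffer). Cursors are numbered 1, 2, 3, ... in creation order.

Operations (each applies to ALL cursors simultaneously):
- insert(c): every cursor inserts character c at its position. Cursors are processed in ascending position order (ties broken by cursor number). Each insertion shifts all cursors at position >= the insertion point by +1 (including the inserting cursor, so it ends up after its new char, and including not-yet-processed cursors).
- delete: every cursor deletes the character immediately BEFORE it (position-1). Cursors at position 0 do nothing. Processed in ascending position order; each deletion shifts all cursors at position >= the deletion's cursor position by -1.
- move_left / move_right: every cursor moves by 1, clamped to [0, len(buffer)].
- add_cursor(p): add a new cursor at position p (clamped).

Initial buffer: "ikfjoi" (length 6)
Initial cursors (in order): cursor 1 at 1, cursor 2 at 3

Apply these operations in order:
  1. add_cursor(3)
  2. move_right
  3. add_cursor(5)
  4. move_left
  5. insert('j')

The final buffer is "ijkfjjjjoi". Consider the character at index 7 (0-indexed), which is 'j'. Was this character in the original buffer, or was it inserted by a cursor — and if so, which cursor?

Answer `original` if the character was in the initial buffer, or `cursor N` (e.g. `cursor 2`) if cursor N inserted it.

After op 1 (add_cursor(3)): buffer="ikfjoi" (len 6), cursors c1@1 c2@3 c3@3, authorship ......
After op 2 (move_right): buffer="ikfjoi" (len 6), cursors c1@2 c2@4 c3@4, authorship ......
After op 3 (add_cursor(5)): buffer="ikfjoi" (len 6), cursors c1@2 c2@4 c3@4 c4@5, authorship ......
After op 4 (move_left): buffer="ikfjoi" (len 6), cursors c1@1 c2@3 c3@3 c4@4, authorship ......
After op 5 (insert('j')): buffer="ijkfjjjjoi" (len 10), cursors c1@2 c2@6 c3@6 c4@8, authorship .1..23.4..
Authorship (.=original, N=cursor N): . 1 . . 2 3 . 4 . .
Index 7: author = 4

Answer: cursor 4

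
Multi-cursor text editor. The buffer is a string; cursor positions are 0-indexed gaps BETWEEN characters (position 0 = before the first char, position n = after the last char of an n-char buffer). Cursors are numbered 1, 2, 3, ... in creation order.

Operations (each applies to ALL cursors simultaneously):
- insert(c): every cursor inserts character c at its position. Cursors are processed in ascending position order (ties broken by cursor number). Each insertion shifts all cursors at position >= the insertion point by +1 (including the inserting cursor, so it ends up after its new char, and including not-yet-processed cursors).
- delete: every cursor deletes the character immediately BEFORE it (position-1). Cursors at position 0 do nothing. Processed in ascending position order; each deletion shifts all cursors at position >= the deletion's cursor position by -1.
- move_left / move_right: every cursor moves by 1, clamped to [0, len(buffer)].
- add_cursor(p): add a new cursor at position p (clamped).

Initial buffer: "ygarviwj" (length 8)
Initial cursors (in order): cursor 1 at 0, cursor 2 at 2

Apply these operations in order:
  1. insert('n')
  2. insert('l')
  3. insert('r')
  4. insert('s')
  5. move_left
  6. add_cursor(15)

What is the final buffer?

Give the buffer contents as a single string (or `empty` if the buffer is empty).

Answer: nlrsygnlrsarviwj

Derivation:
After op 1 (insert('n')): buffer="nygnarviwj" (len 10), cursors c1@1 c2@4, authorship 1..2......
After op 2 (insert('l')): buffer="nlygnlarviwj" (len 12), cursors c1@2 c2@6, authorship 11..22......
After op 3 (insert('r')): buffer="nlrygnlrarviwj" (len 14), cursors c1@3 c2@8, authorship 111..222......
After op 4 (insert('s')): buffer="nlrsygnlrsarviwj" (len 16), cursors c1@4 c2@10, authorship 1111..2222......
After op 5 (move_left): buffer="nlrsygnlrsarviwj" (len 16), cursors c1@3 c2@9, authorship 1111..2222......
After op 6 (add_cursor(15)): buffer="nlrsygnlrsarviwj" (len 16), cursors c1@3 c2@9 c3@15, authorship 1111..2222......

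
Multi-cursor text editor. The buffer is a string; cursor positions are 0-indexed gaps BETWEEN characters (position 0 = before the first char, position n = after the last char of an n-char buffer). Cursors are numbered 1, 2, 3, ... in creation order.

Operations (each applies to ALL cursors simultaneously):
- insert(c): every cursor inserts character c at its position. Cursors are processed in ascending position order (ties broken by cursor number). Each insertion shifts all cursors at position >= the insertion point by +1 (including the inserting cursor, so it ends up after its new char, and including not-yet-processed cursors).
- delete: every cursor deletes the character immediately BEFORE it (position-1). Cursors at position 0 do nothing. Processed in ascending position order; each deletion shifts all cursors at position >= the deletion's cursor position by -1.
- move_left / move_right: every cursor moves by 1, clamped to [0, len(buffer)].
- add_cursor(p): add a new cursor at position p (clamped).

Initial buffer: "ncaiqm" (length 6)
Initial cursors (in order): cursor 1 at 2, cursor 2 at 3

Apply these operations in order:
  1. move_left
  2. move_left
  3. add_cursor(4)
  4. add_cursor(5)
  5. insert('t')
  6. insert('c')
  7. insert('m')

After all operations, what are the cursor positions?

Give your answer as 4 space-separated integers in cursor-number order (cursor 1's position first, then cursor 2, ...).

After op 1 (move_left): buffer="ncaiqm" (len 6), cursors c1@1 c2@2, authorship ......
After op 2 (move_left): buffer="ncaiqm" (len 6), cursors c1@0 c2@1, authorship ......
After op 3 (add_cursor(4)): buffer="ncaiqm" (len 6), cursors c1@0 c2@1 c3@4, authorship ......
After op 4 (add_cursor(5)): buffer="ncaiqm" (len 6), cursors c1@0 c2@1 c3@4 c4@5, authorship ......
After op 5 (insert('t')): buffer="tntcaitqtm" (len 10), cursors c1@1 c2@3 c3@7 c4@9, authorship 1.2...3.4.
After op 6 (insert('c')): buffer="tcntccaitcqtcm" (len 14), cursors c1@2 c2@5 c3@10 c4@13, authorship 11.22...33.44.
After op 7 (insert('m')): buffer="tcmntcmcaitcmqtcmm" (len 18), cursors c1@3 c2@7 c3@13 c4@17, authorship 111.222...333.444.

Answer: 3 7 13 17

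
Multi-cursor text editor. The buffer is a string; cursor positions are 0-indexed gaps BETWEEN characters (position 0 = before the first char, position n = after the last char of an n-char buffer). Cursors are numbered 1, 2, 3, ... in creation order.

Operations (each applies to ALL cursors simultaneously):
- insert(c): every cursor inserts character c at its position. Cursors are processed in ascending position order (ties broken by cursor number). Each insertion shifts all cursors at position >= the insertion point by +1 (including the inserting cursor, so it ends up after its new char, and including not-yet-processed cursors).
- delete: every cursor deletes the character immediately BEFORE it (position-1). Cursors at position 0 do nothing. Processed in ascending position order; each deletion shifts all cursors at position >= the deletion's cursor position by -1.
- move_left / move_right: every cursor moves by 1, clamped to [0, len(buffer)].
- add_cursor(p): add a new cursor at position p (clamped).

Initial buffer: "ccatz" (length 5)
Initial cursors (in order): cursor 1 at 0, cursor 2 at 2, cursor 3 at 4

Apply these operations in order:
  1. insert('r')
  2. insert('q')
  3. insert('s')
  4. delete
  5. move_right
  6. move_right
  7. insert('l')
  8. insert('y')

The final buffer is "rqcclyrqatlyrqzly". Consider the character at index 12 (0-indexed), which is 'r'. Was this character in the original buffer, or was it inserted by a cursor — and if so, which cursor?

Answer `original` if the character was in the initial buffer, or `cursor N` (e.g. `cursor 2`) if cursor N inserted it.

After op 1 (insert('r')): buffer="rccratrz" (len 8), cursors c1@1 c2@4 c3@7, authorship 1..2..3.
After op 2 (insert('q')): buffer="rqccrqatrqz" (len 11), cursors c1@2 c2@6 c3@10, authorship 11..22..33.
After op 3 (insert('s')): buffer="rqsccrqsatrqsz" (len 14), cursors c1@3 c2@8 c3@13, authorship 111..222..333.
After op 4 (delete): buffer="rqccrqatrqz" (len 11), cursors c1@2 c2@6 c3@10, authorship 11..22..33.
After op 5 (move_right): buffer="rqccrqatrqz" (len 11), cursors c1@3 c2@7 c3@11, authorship 11..22..33.
After op 6 (move_right): buffer="rqccrqatrqz" (len 11), cursors c1@4 c2@8 c3@11, authorship 11..22..33.
After op 7 (insert('l')): buffer="rqcclrqatlrqzl" (len 14), cursors c1@5 c2@10 c3@14, authorship 11..122..233.3
After op 8 (insert('y')): buffer="rqcclyrqatlyrqzly" (len 17), cursors c1@6 c2@12 c3@17, authorship 11..1122..2233.33
Authorship (.=original, N=cursor N): 1 1 . . 1 1 2 2 . . 2 2 3 3 . 3 3
Index 12: author = 3

Answer: cursor 3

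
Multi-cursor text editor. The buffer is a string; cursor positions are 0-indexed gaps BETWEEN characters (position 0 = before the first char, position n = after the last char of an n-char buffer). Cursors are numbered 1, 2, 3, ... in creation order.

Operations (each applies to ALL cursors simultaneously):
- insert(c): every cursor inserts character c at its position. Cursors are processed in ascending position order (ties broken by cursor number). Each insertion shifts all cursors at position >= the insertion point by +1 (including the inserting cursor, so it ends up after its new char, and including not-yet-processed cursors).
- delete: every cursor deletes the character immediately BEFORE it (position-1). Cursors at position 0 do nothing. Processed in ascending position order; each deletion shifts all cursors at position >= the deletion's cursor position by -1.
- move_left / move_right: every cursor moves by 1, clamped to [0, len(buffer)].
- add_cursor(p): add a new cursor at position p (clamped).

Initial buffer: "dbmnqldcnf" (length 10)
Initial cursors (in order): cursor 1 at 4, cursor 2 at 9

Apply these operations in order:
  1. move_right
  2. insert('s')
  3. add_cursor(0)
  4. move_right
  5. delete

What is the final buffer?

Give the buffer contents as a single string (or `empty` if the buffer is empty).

Answer: bmnqsdcnf

Derivation:
After op 1 (move_right): buffer="dbmnqldcnf" (len 10), cursors c1@5 c2@10, authorship ..........
After op 2 (insert('s')): buffer="dbmnqsldcnfs" (len 12), cursors c1@6 c2@12, authorship .....1.....2
After op 3 (add_cursor(0)): buffer="dbmnqsldcnfs" (len 12), cursors c3@0 c1@6 c2@12, authorship .....1.....2
After op 4 (move_right): buffer="dbmnqsldcnfs" (len 12), cursors c3@1 c1@7 c2@12, authorship .....1.....2
After op 5 (delete): buffer="bmnqsdcnf" (len 9), cursors c3@0 c1@5 c2@9, authorship ....1....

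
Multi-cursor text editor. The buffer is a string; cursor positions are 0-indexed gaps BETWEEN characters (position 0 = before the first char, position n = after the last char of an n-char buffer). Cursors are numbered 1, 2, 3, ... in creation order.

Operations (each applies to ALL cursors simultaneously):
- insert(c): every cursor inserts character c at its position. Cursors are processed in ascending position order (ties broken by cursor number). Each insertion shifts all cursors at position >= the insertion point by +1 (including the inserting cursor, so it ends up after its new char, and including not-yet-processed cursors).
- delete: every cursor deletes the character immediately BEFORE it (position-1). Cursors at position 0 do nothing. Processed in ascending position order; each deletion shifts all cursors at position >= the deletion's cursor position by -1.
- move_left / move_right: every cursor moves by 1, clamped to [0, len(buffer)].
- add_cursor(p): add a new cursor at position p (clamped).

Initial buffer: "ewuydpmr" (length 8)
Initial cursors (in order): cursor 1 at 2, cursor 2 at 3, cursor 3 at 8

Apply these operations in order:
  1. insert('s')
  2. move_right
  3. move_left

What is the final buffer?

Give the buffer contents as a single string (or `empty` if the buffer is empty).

After op 1 (insert('s')): buffer="ewsusydpmrs" (len 11), cursors c1@3 c2@5 c3@11, authorship ..1.2.....3
After op 2 (move_right): buffer="ewsusydpmrs" (len 11), cursors c1@4 c2@6 c3@11, authorship ..1.2.....3
After op 3 (move_left): buffer="ewsusydpmrs" (len 11), cursors c1@3 c2@5 c3@10, authorship ..1.2.....3

Answer: ewsusydpmrs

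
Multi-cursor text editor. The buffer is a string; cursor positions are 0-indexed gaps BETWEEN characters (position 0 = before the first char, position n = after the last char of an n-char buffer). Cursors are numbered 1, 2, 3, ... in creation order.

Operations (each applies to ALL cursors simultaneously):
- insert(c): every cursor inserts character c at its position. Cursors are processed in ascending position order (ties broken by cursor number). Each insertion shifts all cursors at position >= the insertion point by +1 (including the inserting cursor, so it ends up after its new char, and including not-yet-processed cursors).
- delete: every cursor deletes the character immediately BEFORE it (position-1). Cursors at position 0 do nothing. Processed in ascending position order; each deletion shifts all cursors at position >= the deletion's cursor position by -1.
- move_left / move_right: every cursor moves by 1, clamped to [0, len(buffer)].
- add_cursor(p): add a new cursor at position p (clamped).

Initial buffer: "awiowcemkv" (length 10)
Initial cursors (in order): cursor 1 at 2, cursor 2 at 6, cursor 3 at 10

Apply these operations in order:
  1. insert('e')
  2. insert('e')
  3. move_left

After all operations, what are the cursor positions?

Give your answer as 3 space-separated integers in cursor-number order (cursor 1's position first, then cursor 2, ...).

After op 1 (insert('e')): buffer="aweiowceemkve" (len 13), cursors c1@3 c2@8 c3@13, authorship ..1....2....3
After op 2 (insert('e')): buffer="aweeiowceeemkvee" (len 16), cursors c1@4 c2@10 c3@16, authorship ..11....22....33
After op 3 (move_left): buffer="aweeiowceeemkvee" (len 16), cursors c1@3 c2@9 c3@15, authorship ..11....22....33

Answer: 3 9 15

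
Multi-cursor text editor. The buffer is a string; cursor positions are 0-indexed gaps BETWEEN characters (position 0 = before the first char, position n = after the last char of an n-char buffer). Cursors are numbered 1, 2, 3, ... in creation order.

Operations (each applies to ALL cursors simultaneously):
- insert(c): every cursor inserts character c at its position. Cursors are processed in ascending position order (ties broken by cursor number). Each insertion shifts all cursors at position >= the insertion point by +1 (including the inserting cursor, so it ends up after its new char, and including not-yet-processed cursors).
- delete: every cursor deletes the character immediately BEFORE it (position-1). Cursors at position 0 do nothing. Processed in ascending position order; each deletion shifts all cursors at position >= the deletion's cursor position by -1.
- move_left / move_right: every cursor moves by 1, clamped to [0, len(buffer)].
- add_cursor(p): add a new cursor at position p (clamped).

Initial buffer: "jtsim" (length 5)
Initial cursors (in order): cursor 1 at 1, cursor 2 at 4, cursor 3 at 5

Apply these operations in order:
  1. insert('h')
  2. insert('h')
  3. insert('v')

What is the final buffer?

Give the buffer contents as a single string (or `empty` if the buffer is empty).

Answer: jhhvtsihhvmhhv

Derivation:
After op 1 (insert('h')): buffer="jhtsihmh" (len 8), cursors c1@2 c2@6 c3@8, authorship .1...2.3
After op 2 (insert('h')): buffer="jhhtsihhmhh" (len 11), cursors c1@3 c2@8 c3@11, authorship .11...22.33
After op 3 (insert('v')): buffer="jhhvtsihhvmhhv" (len 14), cursors c1@4 c2@10 c3@14, authorship .111...222.333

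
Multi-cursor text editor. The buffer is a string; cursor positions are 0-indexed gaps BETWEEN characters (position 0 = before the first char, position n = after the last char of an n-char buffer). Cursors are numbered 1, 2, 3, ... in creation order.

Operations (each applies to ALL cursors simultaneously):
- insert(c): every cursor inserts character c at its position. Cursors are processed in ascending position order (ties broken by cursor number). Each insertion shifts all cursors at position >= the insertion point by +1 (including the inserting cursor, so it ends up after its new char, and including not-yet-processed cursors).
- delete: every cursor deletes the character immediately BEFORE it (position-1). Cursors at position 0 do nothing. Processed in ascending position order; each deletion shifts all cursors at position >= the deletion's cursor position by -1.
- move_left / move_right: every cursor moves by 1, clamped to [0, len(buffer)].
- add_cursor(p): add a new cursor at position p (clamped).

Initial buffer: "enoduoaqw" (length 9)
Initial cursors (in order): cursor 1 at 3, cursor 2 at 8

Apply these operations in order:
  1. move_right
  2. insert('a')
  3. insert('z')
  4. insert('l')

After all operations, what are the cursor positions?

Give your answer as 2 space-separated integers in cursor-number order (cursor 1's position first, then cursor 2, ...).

After op 1 (move_right): buffer="enoduoaqw" (len 9), cursors c1@4 c2@9, authorship .........
After op 2 (insert('a')): buffer="enodauoaqwa" (len 11), cursors c1@5 c2@11, authorship ....1.....2
After op 3 (insert('z')): buffer="enodazuoaqwaz" (len 13), cursors c1@6 c2@13, authorship ....11.....22
After op 4 (insert('l')): buffer="enodazluoaqwazl" (len 15), cursors c1@7 c2@15, authorship ....111.....222

Answer: 7 15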